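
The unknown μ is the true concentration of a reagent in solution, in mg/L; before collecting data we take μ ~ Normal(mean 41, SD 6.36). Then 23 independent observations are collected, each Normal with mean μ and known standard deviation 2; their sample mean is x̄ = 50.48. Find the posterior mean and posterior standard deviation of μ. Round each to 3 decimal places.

Posterior mean ≈ 50.439; posterior SD ≈ 0.416

With known σ, the Normal prior is conjugate. Weight on the data is w = (n/σ²)/(n/σ² + 1/τ₀²) = 5.75000/(5.75000+0.0247221) = 0.99572.
Posterior mean = w·x̄ + (1−w)·μ₀ = 0.99572·50.48 + 0.0042811·41 = 50.439. Posterior variance = 1/(5.75000+0.0247221) = 0.173169, so SD = 0.416.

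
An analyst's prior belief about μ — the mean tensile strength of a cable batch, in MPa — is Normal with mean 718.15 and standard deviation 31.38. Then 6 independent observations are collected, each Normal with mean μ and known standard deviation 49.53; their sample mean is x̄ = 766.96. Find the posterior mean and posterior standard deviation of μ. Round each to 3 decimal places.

With known σ, the Normal prior is conjugate. Weight on the data is w = (n/σ²)/(n/σ² + 1/τ₀²) = 0.00244576/(0.00244576+0.00101553) = 0.70660.
Posterior mean = w·x̄ + (1−w)·μ₀ = 0.70660·766.96 + 0.29340·718.15 = 752.639. Posterior variance = 1/(0.00244576+0.00101553) = 288.909, so SD = 16.997.

Posterior mean ≈ 752.639; posterior SD ≈ 16.997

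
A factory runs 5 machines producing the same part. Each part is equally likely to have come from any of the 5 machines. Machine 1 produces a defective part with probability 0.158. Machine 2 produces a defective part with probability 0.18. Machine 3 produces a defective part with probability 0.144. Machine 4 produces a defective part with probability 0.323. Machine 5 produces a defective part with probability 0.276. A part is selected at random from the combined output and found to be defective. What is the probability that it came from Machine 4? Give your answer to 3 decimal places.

Tabulate prior·likelihood by source: [1] prior 0.2, lik 0.158, product 0.03160; [2] prior 0.2, lik 0.18, product 0.03600; [3] prior 0.2, lik 0.144, product 0.02880; [4] prior 0.2, lik 0.323, product 0.06460; [5] prior 0.2, lik 0.276, product 0.05520.
Normalizing constant = 0.21620; the posterior for Machine 4 is its product over the sum, 0.06460/0.21620 = 0.299.

Posterior probability ≈ 0.299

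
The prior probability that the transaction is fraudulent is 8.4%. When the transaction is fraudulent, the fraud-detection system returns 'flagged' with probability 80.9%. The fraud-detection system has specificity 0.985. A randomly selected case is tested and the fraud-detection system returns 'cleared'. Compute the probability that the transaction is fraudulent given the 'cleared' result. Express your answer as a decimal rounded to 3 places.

P(H | E) ≈ 0.017

Write H for 'the transaction is fraudulent'. Prior odds H:¬H = 0.084/0.916 = 0.091703. For the 'cleared' outcome, the likelihood ratio is 0.191/0.985 = 0.19391.
Posterior odds = 0.091703 × 0.19391 = 0.017782, so P(H|E) = 0.017782/(1+0.017782) = 0.017.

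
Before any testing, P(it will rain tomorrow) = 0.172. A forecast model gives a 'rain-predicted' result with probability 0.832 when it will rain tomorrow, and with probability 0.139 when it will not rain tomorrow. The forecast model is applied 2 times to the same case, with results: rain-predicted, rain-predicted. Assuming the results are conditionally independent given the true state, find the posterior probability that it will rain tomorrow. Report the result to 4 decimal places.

With H the event that it will rain tomorrow, the joint likelihood of the observed sequence is P(data|H) = 0.832·0.832 = 0.69222 and P(data|¬H) = 0.139·0.139 = 0.019321.
Bayes: P(H|data) = 0.172·0.69222 / (0.172·0.69222 + 0.828·0.019321) = 0.11906/0.13506 = 0.8816.

Posterior P(H) ≈ 0.8816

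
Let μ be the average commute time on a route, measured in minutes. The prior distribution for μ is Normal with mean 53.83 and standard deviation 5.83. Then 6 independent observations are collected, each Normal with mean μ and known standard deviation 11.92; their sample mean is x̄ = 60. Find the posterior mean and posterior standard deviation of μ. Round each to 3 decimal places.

Posterior mean ≈ 57.466; posterior SD ≈ 3.736

With known σ, the Normal prior is conjugate. Weight on the data is w = (n/σ²)/(n/σ² + 1/τ₀²) = 0.0422278/(0.0422278+0.0294214) = 0.58937.
Posterior mean = w·x̄ + (1−w)·μ₀ = 0.58937·60 + 0.41063·53.83 = 57.466. Posterior variance = 1/(0.0422278+0.0294214) = 13.9569, so SD = 3.736.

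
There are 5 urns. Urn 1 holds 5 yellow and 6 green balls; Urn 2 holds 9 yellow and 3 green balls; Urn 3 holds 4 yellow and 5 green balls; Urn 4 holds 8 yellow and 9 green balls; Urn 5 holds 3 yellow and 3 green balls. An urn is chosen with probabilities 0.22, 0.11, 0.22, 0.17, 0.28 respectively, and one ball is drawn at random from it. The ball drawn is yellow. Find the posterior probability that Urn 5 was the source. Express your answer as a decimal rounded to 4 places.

Posterior probability ≈ 0.2798

Tabulate prior·likelihood by source: [1] prior 0.22, lik 0.4545, product 0.1000; [2] prior 0.11, lik 0.75, product 0.08250; [3] prior 0.22, lik 0.4444, product 0.09778; [4] prior 0.17, lik 0.4706, product 0.08000; [5] prior 0.28, lik 0.5, product 0.1400.
Normalizing constant = 0.50028; the posterior for Urn 5 is its product over the sum, 0.1400/0.50028 = 0.2798.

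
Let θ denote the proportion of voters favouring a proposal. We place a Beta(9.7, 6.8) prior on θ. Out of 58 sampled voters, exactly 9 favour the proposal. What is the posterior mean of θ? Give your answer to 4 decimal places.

Posterior mean ≈ 0.2510

The binomial likelihood is conjugate to the Beta prior: with 9 successes and 49 failures, the posterior is Beta(9.7+9, 6.8+49) = Beta(18.7, 55.8).
Posterior mean = α/(α+β) = 18.7/74.5 = 0.2510.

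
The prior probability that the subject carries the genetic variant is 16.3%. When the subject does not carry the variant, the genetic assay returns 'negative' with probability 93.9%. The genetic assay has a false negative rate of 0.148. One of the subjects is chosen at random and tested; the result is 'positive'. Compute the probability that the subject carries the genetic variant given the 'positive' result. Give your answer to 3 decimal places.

Let H be the event that the subject carries the genetic variant. P(H) = 0.163, so P(¬H) = 0.837. With E the 'positive' result, P(E|H) = 0.852 and P(E|¬H) = 0.061.
P(E) = 0.852·0.163 + 0.061·0.837 = 0.13888 + 0.051057 = 0.18993.
By Bayes' theorem, P(H|E) = 0.13888 / 0.18993 = 0.731.

P(H | E) ≈ 0.731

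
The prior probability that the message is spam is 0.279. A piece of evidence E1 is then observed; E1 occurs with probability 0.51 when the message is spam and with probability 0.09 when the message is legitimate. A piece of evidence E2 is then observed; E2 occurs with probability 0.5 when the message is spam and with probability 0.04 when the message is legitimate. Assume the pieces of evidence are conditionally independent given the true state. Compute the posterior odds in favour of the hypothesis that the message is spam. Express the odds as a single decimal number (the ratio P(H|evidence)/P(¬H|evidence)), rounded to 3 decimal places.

Posterior odds ≈ 27.410

Prior odds = 0.279/(1−0.279) = 0.38696. In log-odds, ln(0.38696) = -0.94943.
Add log likelihood ratios: ln(5.6667) + ln(12.500) = 4.2603.
Posterior log-odds = 3.3109, so posterior odds = exp(3.3109) = 27.410.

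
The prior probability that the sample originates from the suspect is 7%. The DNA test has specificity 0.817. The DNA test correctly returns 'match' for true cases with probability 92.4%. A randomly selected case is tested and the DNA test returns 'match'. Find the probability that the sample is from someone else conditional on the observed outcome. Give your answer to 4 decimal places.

P(¬H | E) ≈ 0.7246

Write H for 'the sample originates from the suspect'. Prior odds H:¬H = 0.07/0.93 = 0.075269. For the 'match' outcome, the likelihood ratio is 0.924/0.183 = 5.0492.
Posterior odds = 0.075269 × 5.0492 = 0.38005, so P(H|E) = 0.38005/(1+0.38005) = 0.2754. Then P(¬H|E) = 1 − 0.2754 = 0.7246.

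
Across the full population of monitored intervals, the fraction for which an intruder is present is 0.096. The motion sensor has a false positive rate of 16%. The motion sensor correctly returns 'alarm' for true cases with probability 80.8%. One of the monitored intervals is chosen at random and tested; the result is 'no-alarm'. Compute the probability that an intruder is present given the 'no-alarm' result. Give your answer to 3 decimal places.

P(H | E) ≈ 0.024

Write H for 'an intruder is present'. Prior odds H:¬H = 0.096/0.904 = 0.10619. For the 'no-alarm' outcome, the likelihood ratio is 0.192/0.84 = 0.22857.
Posterior odds = 0.10619 × 0.22857 = 0.024273, so P(H|E) = 0.024273/(1+0.024273) = 0.024.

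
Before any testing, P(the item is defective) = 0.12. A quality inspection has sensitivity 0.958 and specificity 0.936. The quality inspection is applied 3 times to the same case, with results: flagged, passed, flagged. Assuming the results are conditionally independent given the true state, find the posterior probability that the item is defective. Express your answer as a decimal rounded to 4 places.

Let H be the event that the item is defective; start with P(H) = 0.12. P('flagged'|H) = 0.958, P('flagged'|¬H) = 0.064.
Update on result 1 ('flagged'): P(H) ← 0.958·0.1200 / (0.958·0.1200 + 0.064·0.8800) = 0.11496/0.17128 = 0.6712.
Update on result 2 ('passed'): P(H) ← 0.042·0.6712 / (0.042·0.6712 + 0.936·0.3288) = 0.028190/0.33596 = 0.0839.
Update on result 3 ('flagged'): P(H) ← 0.958·0.0839 / (0.958·0.0839 + 0.064·0.9161) = 0.080383/0.13901 = 0.5782.

Posterior P(H) ≈ 0.5782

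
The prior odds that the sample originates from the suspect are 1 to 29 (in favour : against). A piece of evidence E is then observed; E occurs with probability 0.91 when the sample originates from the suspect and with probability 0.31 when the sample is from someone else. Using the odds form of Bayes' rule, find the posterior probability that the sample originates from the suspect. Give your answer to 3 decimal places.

Posterior probability ≈ 0.092

Prior odds = 1/29 = 0.034483. In log-odds, ln(0.034483) = -3.3673.
Add log likelihood ratio: ln(2.9355) = 1.0769.
Posterior log-odds = -2.2904, so posterior odds = exp(-2.2904) = 0.10122. Converting, P(H|E) = 0.10122/1.1012 = 0.092.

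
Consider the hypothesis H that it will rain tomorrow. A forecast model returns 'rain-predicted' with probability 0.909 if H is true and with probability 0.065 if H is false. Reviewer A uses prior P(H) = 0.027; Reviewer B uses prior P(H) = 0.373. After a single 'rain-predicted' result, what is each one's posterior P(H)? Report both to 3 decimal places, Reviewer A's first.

Reviewer A: 0.280; Reviewer B: 0.893

The likelihood ratio for a 'rain-predicted' result is 0.909/0.065 = 13.985.
Reviewer A: prior odds 0.027/0.973 = 0.027749; posterior odds 0.38806; posterior probability 0.280.
Reviewer B: prior odds 0.373/0.627 = 0.59490; posterior odds 8.3194; posterior probability 0.893.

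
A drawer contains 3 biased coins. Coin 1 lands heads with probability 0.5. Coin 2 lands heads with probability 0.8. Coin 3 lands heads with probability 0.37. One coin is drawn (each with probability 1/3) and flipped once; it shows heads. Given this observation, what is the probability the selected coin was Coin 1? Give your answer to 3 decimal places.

Posterior probability ≈ 0.299

P(heads|C1) = 0.5; P(heads|C2) = 0.8; P(heads|C3) = 0.37.
Prior × likelihood for each source: 0.333333·0.5=0.1667, 0.333333·0.8=0.2667, 0.333333·0.37=0.1233. Summing gives P(heads) = 0.55667.
P(Coin 1 | heads) = 0.1667 / 0.55667 = 0.299.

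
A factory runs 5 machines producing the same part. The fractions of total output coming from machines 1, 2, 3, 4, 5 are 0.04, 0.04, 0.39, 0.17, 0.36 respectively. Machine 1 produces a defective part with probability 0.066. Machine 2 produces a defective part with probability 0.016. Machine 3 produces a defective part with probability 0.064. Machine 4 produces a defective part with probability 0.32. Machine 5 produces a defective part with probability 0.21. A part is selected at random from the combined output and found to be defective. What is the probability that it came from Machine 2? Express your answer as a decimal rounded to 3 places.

Posterior probability ≈ 0.004

P(defective|M1) = 0.066; P(defective|M2) = 0.016; P(defective|M3) = 0.064; P(defective|M4) = 0.32; P(defective|M5) = 0.21.
Prior × likelihood for each source: 0.04·0.066=0.002640, 0.04·0.016=0.0006400, 0.39·0.064=0.02496, 0.17·0.32=0.05440, 0.36·0.21=0.07560. Summing gives P(defective) = 0.15824.
P(Machine 2 | defective) = 0.0006400 / 0.15824 = 0.004.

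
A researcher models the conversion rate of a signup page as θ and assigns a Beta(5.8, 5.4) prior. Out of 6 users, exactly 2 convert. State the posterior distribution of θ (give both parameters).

Posterior: Beta(7.8, 9.4)

Observing 2 successes and 4 failures updates Beta(5.8, 5.4) by adding the success and failure counts to the two shape parameters: α = 5.8+2 = 7.8, β = 5.4+4 = 9.4.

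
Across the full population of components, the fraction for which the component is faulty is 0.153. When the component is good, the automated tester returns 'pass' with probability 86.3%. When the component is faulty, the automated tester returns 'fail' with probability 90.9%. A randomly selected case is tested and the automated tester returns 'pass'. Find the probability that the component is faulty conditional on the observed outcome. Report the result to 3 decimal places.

Let H be the event that the component is faulty. P(H) = 0.153, so P(¬H) = 0.847. With E the 'pass' result, P(E|H) = 0.091 and P(E|¬H) = 0.863.
P(E) = 0.091·0.153 + 0.863·0.847 = 0.013923 + 0.73096 = 0.74488.
By Bayes' theorem, P(H|E) = 0.013923 / 0.74488 = 0.019.

P(H | E) ≈ 0.019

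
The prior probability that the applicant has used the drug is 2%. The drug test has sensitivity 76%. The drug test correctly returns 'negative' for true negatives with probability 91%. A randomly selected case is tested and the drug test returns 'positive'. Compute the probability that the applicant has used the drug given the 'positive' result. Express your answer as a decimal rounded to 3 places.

P(H | E) ≈ 0.147

Write H for 'the applicant has used the drug'. Prior odds H:¬H = 0.02/0.98 = 0.020408. For the 'positive' outcome, the likelihood ratio is 0.76/0.09 = 8.4444.
Posterior odds = 0.020408 × 8.4444 = 0.17234, so P(H|E) = 0.17234/(1+0.17234) = 0.147.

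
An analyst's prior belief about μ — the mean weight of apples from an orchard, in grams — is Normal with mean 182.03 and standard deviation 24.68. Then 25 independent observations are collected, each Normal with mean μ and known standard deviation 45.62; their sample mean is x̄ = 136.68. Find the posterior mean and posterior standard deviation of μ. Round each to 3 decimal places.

With known σ, the Normal prior is conjugate. Weight on the data is w = (n/σ²)/(n/σ² + 1/τ₀²) = 0.0120124/(0.0120124+0.00164176) = 0.87976.
Posterior mean = w·x̄ + (1−w)·μ₀ = 0.87976·136.68 + 0.12024·182.03 = 142.133. Posterior variance = 1/(0.0120124+0.00164176) = 73.2378, so SD = 8.558.

Posterior mean ≈ 142.133; posterior SD ≈ 8.558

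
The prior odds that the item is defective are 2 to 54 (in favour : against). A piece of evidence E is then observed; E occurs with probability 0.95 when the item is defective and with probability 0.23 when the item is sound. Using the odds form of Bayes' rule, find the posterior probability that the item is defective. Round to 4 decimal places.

Posterior probability ≈ 0.1327

Prior odds = 2/54 = 0.037037.
Likelihood ratio for E = 0.95/0.23 = 4.1304.
Posterior odds = prior odds × LR = 0.15298.
Posterior probability = odds/(1+odds) = 0.15298/1.1530 = 0.1327.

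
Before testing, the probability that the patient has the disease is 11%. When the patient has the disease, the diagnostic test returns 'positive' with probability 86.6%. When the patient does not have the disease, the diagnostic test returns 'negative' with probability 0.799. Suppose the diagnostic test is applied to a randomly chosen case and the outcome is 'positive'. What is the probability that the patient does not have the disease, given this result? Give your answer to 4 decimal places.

P(¬H | E) ≈ 0.6525

Let H be the event that the patient has the disease. P(H) = 0.11, so P(¬H) = 0.89. With E the 'positive' result, P(E|H) = 0.866 and P(E|¬H) = 0.201.
P(E) = 0.866·0.11 + 0.201·0.89 = 0.095260 + 0.17889 = 0.27415.
By Bayes' theorem, P(H|E) = 0.095260 / 0.27415 = 0.3475. Hence P(¬H|E) = 1 − 0.3475 = 0.6525.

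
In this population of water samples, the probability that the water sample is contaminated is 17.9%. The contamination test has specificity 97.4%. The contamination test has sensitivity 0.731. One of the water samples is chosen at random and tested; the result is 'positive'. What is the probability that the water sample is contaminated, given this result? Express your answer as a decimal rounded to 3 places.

P(H | E) ≈ 0.860

Let H be the event that the water sample is contaminated. P(H) = 0.179, so P(¬H) = 0.821. With E the 'positive' result, P(E|H) = 0.731 and P(E|¬H) = 0.026.
P(E) = 0.731·0.179 + 0.026·0.821 = 0.13085 + 0.021346 = 0.15219.
By Bayes' theorem, P(H|E) = 0.13085 / 0.15219 = 0.860.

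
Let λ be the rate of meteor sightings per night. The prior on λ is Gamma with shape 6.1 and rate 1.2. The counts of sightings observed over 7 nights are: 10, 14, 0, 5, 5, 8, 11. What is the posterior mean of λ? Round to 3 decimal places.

The Poisson likelihood adds the total count to the shape and the number of exposure periods to the rate. Here ∑xᵢ = 53 and n = 7, so shape 6.1→59.1 and rate 1.2→8.2.
E[λ | data] = 59.1/8.2 = 7.207.

Posterior mean ≈ 7.207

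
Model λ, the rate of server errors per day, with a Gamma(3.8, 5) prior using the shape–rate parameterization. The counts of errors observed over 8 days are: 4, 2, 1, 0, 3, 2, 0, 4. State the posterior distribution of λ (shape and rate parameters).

Posterior: Gamma(shape=19.8, rate=13)

Total count ∑xᵢ = 16 over n = 8 days.
Gamma is conjugate to the Poisson likelihood: posterior is Gamma(shape = 3.8+16 = 19.8, rate = 5+8 = 13).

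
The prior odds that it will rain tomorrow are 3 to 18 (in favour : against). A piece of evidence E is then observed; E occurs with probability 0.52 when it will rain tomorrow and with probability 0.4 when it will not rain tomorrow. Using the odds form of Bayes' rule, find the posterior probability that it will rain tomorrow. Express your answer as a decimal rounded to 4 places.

Prior odds = 3/18 = 0.16667. In log-odds, ln(0.16667) = -1.7918.
Add log likelihood ratio: ln(1.3000) = 0.26236.
Posterior log-odds = -1.5294, so posterior odds = exp(-1.5294) = 0.21667. Converting, P(H|E) = 0.21667/1.2167 = 0.1781.

Posterior probability ≈ 0.1781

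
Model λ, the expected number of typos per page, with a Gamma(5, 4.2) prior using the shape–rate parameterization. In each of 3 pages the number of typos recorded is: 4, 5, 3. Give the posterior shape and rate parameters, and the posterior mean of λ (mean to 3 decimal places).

The Poisson likelihood adds the total count to the shape and the number of exposure periods to the rate. Here ∑xᵢ = 12 and n = 3, so shape 5→17 and rate 4.2→7.2.
Posterior mean = shape/rate = 17/7.2 = 2.361.

Posterior: Gamma(shape=17, rate=7.2); mean ≈ 2.361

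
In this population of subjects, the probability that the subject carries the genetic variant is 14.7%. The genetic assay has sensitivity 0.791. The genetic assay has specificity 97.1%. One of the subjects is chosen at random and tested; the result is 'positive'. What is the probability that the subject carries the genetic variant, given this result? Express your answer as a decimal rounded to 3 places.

P(H | E) ≈ 0.825

Let H be the event that the subject carries the genetic variant. P(H) = 0.147, so P(¬H) = 0.853. With E the 'positive' result, P(E|H) = 0.791 and P(E|¬H) = 0.029.
P(E) = 0.791·0.147 + 0.029·0.853 = 0.11628 + 0.024737 = 0.14101.
By Bayes' theorem, P(H|E) = 0.11628 / 0.14101 = 0.825.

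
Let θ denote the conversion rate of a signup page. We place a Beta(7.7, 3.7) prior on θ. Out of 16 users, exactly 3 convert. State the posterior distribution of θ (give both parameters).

Posterior: Beta(10.7, 16.7)

The binomial likelihood is conjugate to the Beta prior: with 3 successes and 13 failures, the posterior is Beta(7.7+3, 3.7+13) = Beta(10.7, 16.7).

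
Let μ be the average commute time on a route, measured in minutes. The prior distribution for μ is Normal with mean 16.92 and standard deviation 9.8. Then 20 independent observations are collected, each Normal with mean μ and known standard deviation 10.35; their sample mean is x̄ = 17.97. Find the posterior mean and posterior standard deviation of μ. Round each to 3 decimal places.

Prior precision 1/τ₀² = 1/9.8² = 0.0104123; data precision n/σ² = 20/10.35² = 0.186702.
Posterior precision = 0.0104123 + 0.186702 = 0.197114, giving posterior SD = 1/√0.197114 = 2.252.
Posterior mean = (0.0104123·16.92 + 0.186702·17.97) / 0.197114 = 17.915.

Posterior mean ≈ 17.915; posterior SD ≈ 2.252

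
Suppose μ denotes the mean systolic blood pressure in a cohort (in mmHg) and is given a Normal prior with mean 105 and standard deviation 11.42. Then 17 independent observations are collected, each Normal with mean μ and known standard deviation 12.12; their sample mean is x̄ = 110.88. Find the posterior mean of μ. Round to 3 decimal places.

Posterior mean ≈ 110.515

Prior precision 1/τ₀² = 1/11.42² = 0.00766775; data precision n/σ² = 17/12.12² = 0.115729.
Posterior precision = 0.00766775 + 0.115729 = 0.123397.
Posterior mean = (0.00766775·105 + 0.115729·110.88) / 0.123397 = 110.515.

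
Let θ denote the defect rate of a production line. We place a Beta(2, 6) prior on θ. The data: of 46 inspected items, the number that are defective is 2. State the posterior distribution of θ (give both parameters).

Posterior: Beta(4, 50)

The binomial likelihood is conjugate to the Beta prior: with 2 successes and 44 failures, the posterior is Beta(2+2, 6+44) = Beta(4, 50).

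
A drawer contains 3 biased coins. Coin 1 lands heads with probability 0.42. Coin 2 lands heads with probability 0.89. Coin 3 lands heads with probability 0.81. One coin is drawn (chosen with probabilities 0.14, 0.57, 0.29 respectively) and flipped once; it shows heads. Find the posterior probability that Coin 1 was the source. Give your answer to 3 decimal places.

Tabulate prior·likelihood by source: [1] prior 0.14, lik 0.42, product 0.05880; [2] prior 0.57, lik 0.89, product 0.5073; [3] prior 0.29, lik 0.81, product 0.2349.
Normalizing constant = 0.80100; the posterior for Coin 1 is its product over the sum, 0.05880/0.80100 = 0.073.

Posterior probability ≈ 0.073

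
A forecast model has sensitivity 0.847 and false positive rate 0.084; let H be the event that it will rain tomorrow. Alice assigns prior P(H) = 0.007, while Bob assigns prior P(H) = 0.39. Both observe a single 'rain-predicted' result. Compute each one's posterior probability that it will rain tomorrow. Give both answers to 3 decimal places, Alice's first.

Alice: 0.066; Bob: 0.866

P('+'|H) = 0.847, P('+'|¬H) = 0.084.
Alice: numerator 0.847·0.007 = 0.0059290; evidence = 0.0059290+0.084·0.993 = 0.089341; posterior = 0.066.
Bob: numerator 0.847·0.39 = 0.33033; evidence = 0.33033+0.084·0.61 = 0.38157; posterior = 0.866.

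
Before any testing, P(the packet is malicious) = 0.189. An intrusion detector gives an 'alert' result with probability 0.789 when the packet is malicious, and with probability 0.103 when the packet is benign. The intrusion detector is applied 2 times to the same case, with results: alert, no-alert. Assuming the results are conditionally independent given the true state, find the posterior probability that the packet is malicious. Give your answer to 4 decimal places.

With H the event that the packet is malicious, the joint likelihood of the observed sequence is P(data|H) = 0.789·0.211 = 0.16648 and P(data|¬H) = 0.103·0.897 = 0.092391.
Bayes: P(H|data) = 0.189·0.16648 / (0.189·0.16648 + 0.811·0.092391) = 0.031465/0.10639 = 0.2957.

Posterior P(H) ≈ 0.2957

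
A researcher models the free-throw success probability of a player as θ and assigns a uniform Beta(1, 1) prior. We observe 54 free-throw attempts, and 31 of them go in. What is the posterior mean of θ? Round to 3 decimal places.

Posterior mean ≈ 0.571

Observing 31 successes and 23 failures updates Beta(1, 1) by adding the success and failure counts to the two shape parameters: α = 1+31 = 32, β = 1+23 = 24.
E[θ | data] = 32/(32+24) = 0.571.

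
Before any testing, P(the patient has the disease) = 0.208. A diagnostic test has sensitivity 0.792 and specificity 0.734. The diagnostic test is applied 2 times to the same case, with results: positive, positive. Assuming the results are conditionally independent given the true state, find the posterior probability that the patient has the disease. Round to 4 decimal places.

Let H be the event that the patient has the disease; start with P(H) = 0.208. P('positive'|H) = 0.792, P('positive'|¬H) = 0.266.
Update on result 1 ('positive'): P(H) ← 0.792·0.2080 / (0.792·0.2080 + 0.266·0.7920) = 0.16474/0.37541 = 0.4388.
Update on result 2 ('positive'): P(H) ← 0.792·0.4388 / (0.792·0.4388 + 0.266·0.5612) = 0.34754/0.49682 = 0.6995.

Posterior P(H) ≈ 0.6995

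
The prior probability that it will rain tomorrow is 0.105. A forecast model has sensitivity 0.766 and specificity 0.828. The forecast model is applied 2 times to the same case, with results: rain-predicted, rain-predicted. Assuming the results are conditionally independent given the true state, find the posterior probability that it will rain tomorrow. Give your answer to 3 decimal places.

Posterior P(H) ≈ 0.699

Let H be the event that it will rain tomorrow; start with P(H) = 0.105. P('rain-predicted'|H) = 0.766, P('rain-predicted'|¬H) = 0.172.
Update on result 1 ('rain-predicted'): P(H) ← 0.766·0.1050 / (0.766·0.1050 + 0.172·0.8950) = 0.080430/0.23437 = 0.3432.
Update on result 2 ('rain-predicted'): P(H) ← 0.766·0.3432 / (0.766·0.3432 + 0.172·0.6568) = 0.26287/0.37585 = 0.6994.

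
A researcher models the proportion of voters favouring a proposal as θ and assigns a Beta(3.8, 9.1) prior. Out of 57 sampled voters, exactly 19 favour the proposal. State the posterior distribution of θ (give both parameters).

Posterior: Beta(22.8, 47.1)

Observing 19 successes and 38 failures updates Beta(3.8, 9.1) by adding the success and failure counts to the two shape parameters: α = 3.8+19 = 22.8, β = 9.1+38 = 47.1.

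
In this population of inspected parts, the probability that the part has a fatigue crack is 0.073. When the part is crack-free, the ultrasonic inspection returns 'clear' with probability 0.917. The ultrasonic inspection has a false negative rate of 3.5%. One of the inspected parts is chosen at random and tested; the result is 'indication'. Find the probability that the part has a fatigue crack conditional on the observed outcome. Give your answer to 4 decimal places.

Let H be the event that the part has a fatigue crack. P(H) = 0.073, so P(¬H) = 0.927. With E the 'indication' result, P(E|H) = 0.965 and P(E|¬H) = 0.083.
P(E) = 0.965·0.073 + 0.083·0.927 = 0.070445 + 0.076941 = 0.14739.
By Bayes' theorem, P(H|E) = 0.070445 / 0.14739 = 0.4780.

P(H | E) ≈ 0.4780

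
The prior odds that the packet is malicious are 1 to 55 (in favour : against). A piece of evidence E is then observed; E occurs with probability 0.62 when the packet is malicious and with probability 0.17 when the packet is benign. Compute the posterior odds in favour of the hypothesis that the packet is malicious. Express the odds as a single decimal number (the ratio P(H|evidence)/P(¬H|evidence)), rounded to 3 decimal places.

Prior odds = 1/55 = 0.018182. In log-odds, ln(0.018182) = -4.0073.
Add log likelihood ratio: ln(3.6471) = 1.2939.
Posterior log-odds = -2.7134, so posterior odds = exp(-2.7134) = 0.066310.

Posterior odds ≈ 0.066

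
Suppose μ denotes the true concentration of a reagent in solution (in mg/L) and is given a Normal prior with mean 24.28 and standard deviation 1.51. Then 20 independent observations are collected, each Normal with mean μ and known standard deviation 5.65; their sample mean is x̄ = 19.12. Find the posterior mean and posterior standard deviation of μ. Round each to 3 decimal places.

Posterior mean ≈ 21.245; posterior SD ≈ 0.969

With known σ, the Normal prior is conjugate. Weight on the data is w = (n/σ²)/(n/σ² + 1/τ₀²) = 0.626517/(0.626517+0.438577) = 0.58823.
Posterior mean = w·x̄ + (1−w)·μ₀ = 0.58823·19.12 + 0.41177·24.28 = 21.245. Posterior variance = 1/(0.626517+0.438577) = 0.938884, so SD = 0.969.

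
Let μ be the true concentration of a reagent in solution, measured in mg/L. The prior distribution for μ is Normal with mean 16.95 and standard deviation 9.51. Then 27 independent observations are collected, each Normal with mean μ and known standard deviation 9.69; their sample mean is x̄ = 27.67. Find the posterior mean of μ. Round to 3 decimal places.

Posterior mean ≈ 27.273

With known σ, the Normal prior is conjugate. Weight on the data is w = (n/σ²)/(n/σ² + 1/τ₀²) = 0.287552/(0.287552+0.0110570) = 0.96297.
Posterior mean = w·x̄ + (1−w)·μ₀ = 0.96297·27.67 + 0.037029·16.95 = 27.273.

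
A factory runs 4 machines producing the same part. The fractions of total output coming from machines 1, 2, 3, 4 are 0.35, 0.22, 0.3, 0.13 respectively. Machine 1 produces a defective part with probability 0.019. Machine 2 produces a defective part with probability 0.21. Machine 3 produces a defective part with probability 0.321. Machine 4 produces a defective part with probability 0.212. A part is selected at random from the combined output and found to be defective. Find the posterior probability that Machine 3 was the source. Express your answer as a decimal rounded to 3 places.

P(defective|M1) = 0.019; P(defective|M2) = 0.21; P(defective|M3) = 0.321; P(defective|M4) = 0.212.
Prior × likelihood for each source: 0.35·0.019=0.006650, 0.22·0.21=0.04620, 0.3·0.321=0.09630, 0.13·0.212=0.02756. Summing gives P(defective) = 0.17671.
P(Machine 3 | defective) = 0.09630 / 0.17671 = 0.545.

Posterior probability ≈ 0.545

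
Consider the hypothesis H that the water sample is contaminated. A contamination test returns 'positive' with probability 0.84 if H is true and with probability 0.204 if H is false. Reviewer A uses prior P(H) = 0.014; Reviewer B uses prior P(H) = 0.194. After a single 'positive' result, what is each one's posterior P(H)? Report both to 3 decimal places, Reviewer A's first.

Reviewer A: 0.055; Reviewer B: 0.498

The likelihood ratio for a 'positive' result is 0.84/0.204 = 4.1176.
Reviewer A: prior odds 0.014/0.986 = 0.014199; posterior odds 0.058466; posterior probability 0.055.
Reviewer B: prior odds 0.194/0.806 = 0.24069; posterior odds 0.99110; posterior probability 0.498.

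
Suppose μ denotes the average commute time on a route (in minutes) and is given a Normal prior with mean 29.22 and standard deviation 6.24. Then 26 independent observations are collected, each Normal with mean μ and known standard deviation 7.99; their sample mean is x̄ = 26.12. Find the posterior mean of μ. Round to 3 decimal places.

Posterior mean ≈ 26.304

With known σ, the Normal prior is conjugate. Weight on the data is w = (n/σ²)/(n/σ² + 1/τ₀²) = 0.407268/(0.407268+0.0256821) = 0.94068.
Posterior mean = w·x̄ + (1−w)·μ₀ = 0.94068·26.12 + 0.059319·29.22 = 26.304.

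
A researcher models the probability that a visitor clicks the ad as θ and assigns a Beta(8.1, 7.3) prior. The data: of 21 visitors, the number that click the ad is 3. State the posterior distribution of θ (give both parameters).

The binomial likelihood is conjugate to the Beta prior: with 3 successes and 18 failures, the posterior is Beta(8.1+3, 7.3+18) = Beta(11.1, 25.3).

Posterior: Beta(11.1, 25.3)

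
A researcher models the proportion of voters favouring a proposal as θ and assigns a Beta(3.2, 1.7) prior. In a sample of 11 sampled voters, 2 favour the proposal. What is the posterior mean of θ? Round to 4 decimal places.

Posterior mean ≈ 0.3270

Observing 2 successes and 9 failures updates Beta(3.2, 1.7) by adding the success and failure counts to the two shape parameters: α = 3.2+2 = 5.2, β = 1.7+9 = 10.7.
E[θ | data] = 5.2/(5.2+10.7) = 0.3270.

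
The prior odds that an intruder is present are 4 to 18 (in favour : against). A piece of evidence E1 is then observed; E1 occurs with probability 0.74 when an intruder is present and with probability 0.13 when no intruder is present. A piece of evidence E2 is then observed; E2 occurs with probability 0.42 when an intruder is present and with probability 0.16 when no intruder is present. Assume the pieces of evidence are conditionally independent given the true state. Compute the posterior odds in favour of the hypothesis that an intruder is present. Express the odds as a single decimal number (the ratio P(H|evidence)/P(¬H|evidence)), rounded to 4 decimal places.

Posterior odds ≈ 3.3205

Prior odds = 4/18 = 0.22222.
Likelihood ratio for E1 = 0.74/0.13 = 5.6923.
Likelihood ratio for E2 = 0.42/0.16 = 2.6250.
Posterior odds = prior odds × LR₁ × LR₂ = 3.3205.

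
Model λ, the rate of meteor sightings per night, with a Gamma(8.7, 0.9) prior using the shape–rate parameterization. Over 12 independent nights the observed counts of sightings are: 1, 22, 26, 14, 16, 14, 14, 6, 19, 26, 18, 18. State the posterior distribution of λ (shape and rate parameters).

Total count ∑xᵢ = 194 over n = 12 nights.
Gamma is conjugate to the Poisson likelihood: posterior is Gamma(shape = 8.7+194 = 202.7, rate = 0.9+12 = 12.9).

Posterior: Gamma(shape=202.7, rate=12.9)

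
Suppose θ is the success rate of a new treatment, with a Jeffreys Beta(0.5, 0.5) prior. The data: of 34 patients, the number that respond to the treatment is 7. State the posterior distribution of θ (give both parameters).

Observing 7 successes and 27 failures updates Beta(0.5, 0.5) by adding the success and failure counts to the two shape parameters: α = 0.5+7 = 7.5, β = 0.5+27 = 27.5.

Posterior: Beta(7.5, 27.5)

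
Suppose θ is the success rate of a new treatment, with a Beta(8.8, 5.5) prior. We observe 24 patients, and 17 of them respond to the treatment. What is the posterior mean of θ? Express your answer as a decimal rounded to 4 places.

The binomial likelihood is conjugate to the Beta prior: with 17 successes and 7 failures, the posterior is Beta(8.8+17, 5.5+7) = Beta(25.8, 12.5).
Posterior mean = α/(α+β) = 25.8/38.3 = 0.6736.

Posterior mean ≈ 0.6736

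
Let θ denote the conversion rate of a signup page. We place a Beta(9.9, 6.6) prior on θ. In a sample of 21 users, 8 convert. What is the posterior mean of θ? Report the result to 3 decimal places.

Observing 8 successes and 13 failures updates Beta(9.9, 6.6) by adding the success and failure counts to the two shape parameters: α = 9.9+8 = 17.9, β = 6.6+13 = 19.6.
Posterior mean = α/(α+β) = 17.9/37.5 = 0.477.

Posterior mean ≈ 0.477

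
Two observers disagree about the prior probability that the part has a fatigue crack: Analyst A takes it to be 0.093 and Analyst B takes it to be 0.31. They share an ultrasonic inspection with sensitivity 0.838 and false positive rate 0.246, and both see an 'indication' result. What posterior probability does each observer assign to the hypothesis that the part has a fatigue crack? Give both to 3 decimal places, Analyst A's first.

Analyst A: 0.259; Analyst B: 0.605

The likelihood ratio for an 'indication' result is 0.838/0.246 = 3.4065.
Analyst A: prior odds 0.093/0.907 = 0.10254; posterior odds 0.34929; posterior probability 0.259.
Analyst B: prior odds 0.31/0.69 = 0.44928; posterior odds 1.5305; posterior probability 0.605.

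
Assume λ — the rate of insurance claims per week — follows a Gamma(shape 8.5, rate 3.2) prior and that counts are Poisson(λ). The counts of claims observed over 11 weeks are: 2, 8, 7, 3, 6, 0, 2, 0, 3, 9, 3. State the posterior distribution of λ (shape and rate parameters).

The Poisson likelihood adds the total count to the shape and the number of exposure periods to the rate. Here ∑xᵢ = 43 and n = 11, so shape 8.5→51.5 and rate 3.2→14.2.

Posterior: Gamma(shape=51.5, rate=14.2)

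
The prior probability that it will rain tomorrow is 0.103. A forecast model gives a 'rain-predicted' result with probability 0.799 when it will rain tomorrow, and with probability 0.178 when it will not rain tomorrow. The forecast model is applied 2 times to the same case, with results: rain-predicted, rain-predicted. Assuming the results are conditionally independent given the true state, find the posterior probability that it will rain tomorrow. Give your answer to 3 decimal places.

Let H be the event that it will rain tomorrow; start with P(H) = 0.103. P('rain-predicted'|H) = 0.799, P('rain-predicted'|¬H) = 0.178.
Update on result 1 ('rain-predicted'): P(H) ← 0.799·0.1030 / (0.799·0.1030 + 0.178·0.8970) = 0.082297/0.24196 = 0.3401.
Update on result 2 ('rain-predicted'): P(H) ← 0.799·0.3401 / (0.799·0.3401 + 0.178·0.6599) = 0.27176/0.38922 = 0.6982.

Posterior P(H) ≈ 0.698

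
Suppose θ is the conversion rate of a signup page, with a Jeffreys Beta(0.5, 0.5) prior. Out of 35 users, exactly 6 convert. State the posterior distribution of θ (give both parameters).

Posterior: Beta(6.5, 29.5)

Observing 6 successes and 29 failures updates Beta(0.5, 0.5) by adding the success and failure counts to the two shape parameters: α = 0.5+6 = 6.5, β = 0.5+29 = 29.5.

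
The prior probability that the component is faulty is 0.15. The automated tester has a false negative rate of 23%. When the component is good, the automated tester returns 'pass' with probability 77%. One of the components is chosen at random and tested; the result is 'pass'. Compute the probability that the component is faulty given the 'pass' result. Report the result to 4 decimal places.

P(H | E) ≈ 0.0501

Write H for 'the component is faulty'. Prior odds H:¬H = 0.15/0.85 = 0.17647. For the 'pass' outcome, the likelihood ratio is 0.23/0.77 = 0.29870.
Posterior odds = 0.17647 × 0.29870 = 0.052712, so P(H|E) = 0.052712/(1+0.052712) = 0.0501.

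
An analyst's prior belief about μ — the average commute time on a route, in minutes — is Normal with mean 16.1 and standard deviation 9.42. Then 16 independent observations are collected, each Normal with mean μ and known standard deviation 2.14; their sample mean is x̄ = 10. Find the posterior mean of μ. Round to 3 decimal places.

Prior precision 1/τ₀² = 1/9.42² = 0.0112693; data precision n/σ² = 16/2.14² = 3.49375.
Posterior precision = 0.0112693 + 3.49375 = 3.50502.
Posterior mean = (0.0112693·16.1 + 3.49375·10) / 3.50502 = 10.020.

Posterior mean ≈ 10.020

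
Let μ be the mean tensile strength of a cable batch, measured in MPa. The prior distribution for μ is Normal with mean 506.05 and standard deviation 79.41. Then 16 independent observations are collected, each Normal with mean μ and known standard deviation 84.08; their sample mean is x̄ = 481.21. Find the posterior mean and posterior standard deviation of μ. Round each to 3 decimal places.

With known σ, the Normal prior is conjugate. Weight on the data is w = (n/σ²)/(n/σ² + 1/τ₀²) = 0.00226326/(0.00226326+0.00015858) = 0.93452.
Posterior mean = w·x̄ + (1−w)·μ₀ = 0.93452·481.21 + 0.065479·506.05 = 482.837. Posterior variance = 1/(0.00226326+0.00015858) = 412.909, so SD = 20.320.

Posterior mean ≈ 482.837; posterior SD ≈ 20.320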